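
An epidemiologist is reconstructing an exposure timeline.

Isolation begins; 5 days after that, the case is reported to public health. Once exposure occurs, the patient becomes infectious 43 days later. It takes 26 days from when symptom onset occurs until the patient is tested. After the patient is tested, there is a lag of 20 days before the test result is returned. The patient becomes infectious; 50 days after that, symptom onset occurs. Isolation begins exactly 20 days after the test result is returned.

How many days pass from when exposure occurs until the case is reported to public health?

164 days

Causal path: exposure occurs → the patient becomes infectious → symptom onset occurs → the patient is tested → the test result is returned → isolation begins → the case is reported to public health.
Total delay along the path: 43 + 50 + 26 + 20 + 20 + 5 = 164 days.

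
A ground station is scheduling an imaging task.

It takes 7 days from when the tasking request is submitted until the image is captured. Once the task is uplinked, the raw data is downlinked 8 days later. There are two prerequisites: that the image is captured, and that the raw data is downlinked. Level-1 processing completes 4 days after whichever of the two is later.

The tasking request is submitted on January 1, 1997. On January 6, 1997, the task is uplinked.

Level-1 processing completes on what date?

The tasking request is submitted: Jan 1, 1997.
The image is captured: Jan 1, 1997 + 7 days = Jan 8, 1997.
The task is uplinked: Jan 6, 1997.
The raw data is downlinked: Jan 6, 1997 + 8 days = Jan 14, 1997.
Both prerequisites met — the image is captured (Jan 8, 1997), the raw data is downlinked (Jan 14, 1997); the later is Jan 14, 1997.
Level-1 processing completes: Jan 14, 1997 + 4 days = Jan 18, 1997.

January 18, 1997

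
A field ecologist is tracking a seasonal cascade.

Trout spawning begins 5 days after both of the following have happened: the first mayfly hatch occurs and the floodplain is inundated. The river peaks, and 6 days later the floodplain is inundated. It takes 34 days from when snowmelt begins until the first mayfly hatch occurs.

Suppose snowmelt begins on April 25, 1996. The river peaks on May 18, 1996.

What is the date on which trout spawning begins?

Snowmelt begins: Apr 25, 1996.
The first mayfly hatch occurs: Apr 25, 1996 + 34 days = May 29, 1996.
The river peaks: May 18, 1996.
The floodplain is inundated: May 18, 1996 + 6 days = May 24, 1996.
Both prerequisites met — the first mayfly hatch occurs (May 29, 1996), the floodplain is inundated (May 24, 1996); the later is May 29, 1996.
Trout spawning begins: May 29, 1996 + 5 days = Jun 3, 1996.

June 3, 1996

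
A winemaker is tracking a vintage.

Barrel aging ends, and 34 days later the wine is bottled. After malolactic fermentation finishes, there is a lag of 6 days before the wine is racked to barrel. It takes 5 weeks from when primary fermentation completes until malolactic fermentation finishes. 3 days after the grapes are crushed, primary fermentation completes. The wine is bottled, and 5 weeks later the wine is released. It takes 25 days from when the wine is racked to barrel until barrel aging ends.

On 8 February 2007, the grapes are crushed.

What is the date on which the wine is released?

The grapes are crushed: Feb 8, 2007.
Primary fermentation completes: Feb 8, 2007 + 3 days = Feb 11, 2007.
Malolactic fermentation finishes: Feb 11, 2007 + 5 weeks = Mar 18, 2007.
The wine is racked to barrel: Mar 18, 2007 + 6 days = Mar 24, 2007.
Barrel aging ends: Mar 24, 2007 + 25 days = Apr 18, 2007.
The wine is bottled: Apr 18, 2007 + 34 days = May 22, 2007.
The wine is released: May 22, 2007 + 5 weeks = Jun 26, 2007.

26 June 2007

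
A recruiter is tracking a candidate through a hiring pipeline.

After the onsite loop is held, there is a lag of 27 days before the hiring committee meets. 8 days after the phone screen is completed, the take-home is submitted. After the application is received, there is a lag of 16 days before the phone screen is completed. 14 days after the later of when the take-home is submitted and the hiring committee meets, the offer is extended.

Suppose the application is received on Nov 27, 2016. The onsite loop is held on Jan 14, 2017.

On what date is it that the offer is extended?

The application is received: Nov 27, 2016.
The phone screen is completed: Nov 27, 2016 + 16 days = Dec 13, 2016.
The take-home is submitted: Dec 13, 2016 + 8 days = Dec 21, 2016.
The onsite loop is held: Jan 14, 2017.
The hiring committee meets: Jan 14, 2017 + 27 days = Feb 10, 2017.
Both prerequisites met — the take-home is submitted (Dec 21, 2016), the hiring committee meets (Feb 10, 2017); the later is Feb 10, 2017.
The offer is extended: Feb 10, 2017 + 14 days = Feb 24, 2017.

Feb 24, 2017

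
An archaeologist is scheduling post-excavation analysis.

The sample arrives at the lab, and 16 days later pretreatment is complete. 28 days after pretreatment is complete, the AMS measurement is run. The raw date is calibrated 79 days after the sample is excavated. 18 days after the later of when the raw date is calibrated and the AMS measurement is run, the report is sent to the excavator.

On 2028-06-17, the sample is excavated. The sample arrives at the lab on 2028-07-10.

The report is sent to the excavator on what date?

The sample is excavated: Jun 17, 2028.
The raw date is calibrated: Jun 17, 2028 + 79 days = Sep 4, 2028.
The sample arrives at the lab: Jul 10, 2028.
Pretreatment is complete: Jul 10, 2028 + 16 days = Jul 26, 2028.
The AMS measurement is run: Jul 26, 2028 + 28 days = Aug 23, 2028.
Both prerequisites met — the raw date is calibrated (Sep 4, 2028), the AMS measurement is run (Aug 23, 2028); the later is Sep 4, 2028.
The report is sent to the excavator: Sep 4, 2028 + 18 days = Sep 22, 2028.

2028-09-22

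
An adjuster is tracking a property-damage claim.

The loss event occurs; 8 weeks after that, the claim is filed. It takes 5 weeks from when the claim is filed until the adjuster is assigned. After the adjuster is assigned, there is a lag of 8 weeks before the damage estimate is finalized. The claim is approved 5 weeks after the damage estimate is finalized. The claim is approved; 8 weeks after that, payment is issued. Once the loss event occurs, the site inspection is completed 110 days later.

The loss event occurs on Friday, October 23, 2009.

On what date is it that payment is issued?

Friday, June 18, 2010

The loss event occurs: Oct 23, 2009.
The claim is filed: Oct 23, 2009 + 8 weeks = Dec 18, 2009.
The adjuster is assigned: Dec 18, 2009 + 5 weeks = Jan 22, 2010.
The damage estimate is finalized: Jan 22, 2010 + 8 weeks = Mar 19, 2010.
The claim is approved: Mar 19, 2010 + 5 weeks = Apr 23, 2010.
Payment is issued: Apr 23, 2010 + 8 weeks = Jun 18, 2010.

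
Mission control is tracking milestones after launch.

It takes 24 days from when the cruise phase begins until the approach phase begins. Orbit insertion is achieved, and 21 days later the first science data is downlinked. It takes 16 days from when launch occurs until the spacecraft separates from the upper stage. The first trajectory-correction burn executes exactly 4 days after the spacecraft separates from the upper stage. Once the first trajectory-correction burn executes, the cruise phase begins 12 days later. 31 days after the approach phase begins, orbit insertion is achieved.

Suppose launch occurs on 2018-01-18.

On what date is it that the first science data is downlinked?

Launch occurs: Jan 18, 2018.
The spacecraft separates from the upper stage: Jan 18, 2018 + 16 days = Feb 3, 2018.
The first trajectory-correction burn executes: Feb 3, 2018 + 4 days = Feb 7, 2018.
The cruise phase begins: Feb 7, 2018 + 12 days = Feb 19, 2018.
The approach phase begins: Feb 19, 2018 + 24 days = Mar 15, 2018.
Orbit insertion is achieved: Mar 15, 2018 + 31 days = Apr 15, 2018.
The first science data is downlinked: Apr 15, 2018 + 21 days = May 6, 2018.

2018-05-06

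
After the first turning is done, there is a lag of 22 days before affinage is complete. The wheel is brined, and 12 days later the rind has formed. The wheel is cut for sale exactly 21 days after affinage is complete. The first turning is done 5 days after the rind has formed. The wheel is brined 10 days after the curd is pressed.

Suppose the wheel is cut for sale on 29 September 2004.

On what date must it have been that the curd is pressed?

21 July 2004

The wheel is cut for sale: Sep 29, 2004.
Affinage is complete: Sep 29, 2004 − 21 days = Sep 8, 2004.
The first turning is done: Sep 8, 2004 − 22 days = Aug 17, 2004.
The rind has formed: Aug 17, 2004 − 5 days = Aug 12, 2004.
The wheel is brined: Aug 12, 2004 − 12 days = Jul 31, 2004.
The curd is pressed: Jul 31, 2004 − 10 days = Jul 21, 2004.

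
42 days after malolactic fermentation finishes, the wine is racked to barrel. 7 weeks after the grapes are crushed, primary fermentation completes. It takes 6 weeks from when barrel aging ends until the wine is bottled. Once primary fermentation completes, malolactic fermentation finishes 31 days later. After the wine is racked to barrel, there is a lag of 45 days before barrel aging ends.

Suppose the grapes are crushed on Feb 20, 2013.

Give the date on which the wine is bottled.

The grapes are crushed: Feb 20, 2013.
Primary fermentation completes: Feb 20, 2013 + 7 weeks = Apr 10, 2013.
Malolactic fermentation finishes: Apr 10, 2013 + 31 days = May 11, 2013.
The wine is racked to barrel: May 11, 2013 + 42 days = Jun 22, 2013.
Barrel aging ends: Jun 22, 2013 + 45 days = Aug 6, 2013.
The wine is bottled: Aug 6, 2013 + 6 weeks = Sep 17, 2013.

Sep 17, 2013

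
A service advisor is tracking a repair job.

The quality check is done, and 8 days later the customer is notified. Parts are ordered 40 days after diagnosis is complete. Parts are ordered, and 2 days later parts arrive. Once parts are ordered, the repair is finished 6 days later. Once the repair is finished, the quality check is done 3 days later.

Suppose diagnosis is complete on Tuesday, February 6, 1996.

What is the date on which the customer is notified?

Diagnosis is complete: Feb 6, 1996.
Parts are ordered: Feb 6, 1996 + 40 days = Mar 17, 1996.
The repair is finished: Mar 17, 1996 + 6 days = Mar 23, 1996.
The quality check is done: Mar 23, 1996 + 3 days = Mar 26, 1996.
The customer is notified: Mar 26, 1996 + 8 days = Apr 3, 1996.

Wednesday, April 3, 1996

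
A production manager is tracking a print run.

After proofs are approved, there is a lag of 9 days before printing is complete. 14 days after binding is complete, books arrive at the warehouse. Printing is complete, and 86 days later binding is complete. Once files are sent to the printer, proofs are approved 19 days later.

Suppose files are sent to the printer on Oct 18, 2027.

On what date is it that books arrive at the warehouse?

Files are sent to the printer: Oct 18, 2027.
Proofs are approved: Oct 18, 2027 + 19 days = Nov 6, 2027.
Printing is complete: Nov 6, 2027 + 9 days = Nov 15, 2027.
Binding is complete: Nov 15, 2027 + 86 days = Feb 9, 2028.
Books arrive at the warehouse: Feb 9, 2028 + 14 days = Feb 23, 2028.

Feb 23, 2028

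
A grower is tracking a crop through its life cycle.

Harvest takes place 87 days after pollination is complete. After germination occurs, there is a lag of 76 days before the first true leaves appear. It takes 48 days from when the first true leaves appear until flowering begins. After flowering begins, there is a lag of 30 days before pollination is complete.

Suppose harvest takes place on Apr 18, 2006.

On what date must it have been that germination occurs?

Harvest takes place: Apr 18, 2006.
Pollination is complete: Apr 18, 2006 − 87 days = Jan 21, 2006.
Flowering begins: Jan 21, 2006 − 30 days = Dec 22, 2005.
The first true leaves appear: Dec 22, 2005 − 48 days = Nov 4, 2005.
Germination occurs: Nov 4, 2005 − 76 days = Aug 20, 2005.

Aug 20, 2005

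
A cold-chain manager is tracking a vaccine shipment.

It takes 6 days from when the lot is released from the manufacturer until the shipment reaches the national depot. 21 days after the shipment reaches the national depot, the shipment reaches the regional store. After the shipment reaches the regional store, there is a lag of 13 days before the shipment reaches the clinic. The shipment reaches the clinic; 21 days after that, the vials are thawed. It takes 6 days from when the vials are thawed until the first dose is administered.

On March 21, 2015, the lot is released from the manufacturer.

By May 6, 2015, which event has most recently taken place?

The shipment reaches the clinic

The lot is released from the manufacturer: Mar 21, 2015.
The shipment reaches the national depot: Mar 21, 2015 + 6 days = Mar 27, 2015.
The shipment reaches the regional store: Mar 27, 2015 + 21 days = Apr 17, 2015.
The shipment reaches the clinic: Apr 17, 2015 + 13 days = Apr 30, 2015.
The vials are thawed: Apr 30, 2015 + 21 days = May 21, 2015.
The first dose is administered: May 21, 2015 + 6 days = May 27, 2015.
May 6, 2015 falls between when the shipment reaches the clinic (Apr 30, 2015) and when the vials are thawed (May 21, 2015).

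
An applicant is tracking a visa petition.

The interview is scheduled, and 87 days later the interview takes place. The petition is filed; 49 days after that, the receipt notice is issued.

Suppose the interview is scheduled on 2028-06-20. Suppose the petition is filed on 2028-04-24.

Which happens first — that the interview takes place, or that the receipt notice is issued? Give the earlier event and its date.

The interview is scheduled: Jun 20, 2028.
The interview takes place: Jun 20, 2028 + 87 days = Sep 15, 2028.
The petition is filed: Apr 24, 2028.
The receipt notice is issued: Apr 24, 2028 + 49 days = Jun 12, 2028.
Comparing: the interview takes place on Sep 15, 2028 vs the receipt notice is issued on Jun 12, 2028. Earlier: the receipt notice is issued.

The receipt notice is issued — 2028-06-12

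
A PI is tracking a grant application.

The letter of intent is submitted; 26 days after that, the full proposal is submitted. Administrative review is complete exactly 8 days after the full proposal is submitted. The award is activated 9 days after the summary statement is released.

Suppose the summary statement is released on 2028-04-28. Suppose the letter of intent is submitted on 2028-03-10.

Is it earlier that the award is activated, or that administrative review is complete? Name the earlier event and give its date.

The summary statement is released: Apr 28, 2028.
The award is activated: Apr 28, 2028 + 9 days = May 7, 2028.
The letter of intent is submitted: Mar 10, 2028.
The full proposal is submitted: Mar 10, 2028 + 26 days = Apr 5, 2028.
Administrative review is complete: Apr 5, 2028 + 8 days = Apr 13, 2028.
Comparing: the award is activated on May 7, 2028 vs administrative review is complete on Apr 13, 2028. Earlier: administrative review is complete.

Administrative review is complete — 2028-04-13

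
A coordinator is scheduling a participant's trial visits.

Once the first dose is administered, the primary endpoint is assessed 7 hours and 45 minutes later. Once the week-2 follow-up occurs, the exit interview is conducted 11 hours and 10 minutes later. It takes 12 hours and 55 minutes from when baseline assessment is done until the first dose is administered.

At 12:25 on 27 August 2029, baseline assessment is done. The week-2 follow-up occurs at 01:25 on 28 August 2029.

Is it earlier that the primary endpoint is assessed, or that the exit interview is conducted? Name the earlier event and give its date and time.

Baseline assessment is done: 12:25 Aug 27, 2029.
The first dose is administered: 12:25 Aug 27, 2029 + 12h55m = 01:20 Aug 28, 2029.
The primary endpoint is assessed: 01:20 Aug 28, 2029 + 7h45m = 09:05 Aug 28, 2029.
The week-2 follow-up occurs: 01:25 Aug 28, 2029.
The exit interview is conducted: 01:25 Aug 28, 2029 + 11h10m = 12:35 Aug 28, 2029.
Comparing: the primary endpoint is assessed at 09:05 Aug 28, 2029 vs the exit interview is conducted at 12:35 Aug 28, 2029. Earlier: the primary endpoint is assessed.

The primary endpoint is assessed — 09:05 on 28 August 2029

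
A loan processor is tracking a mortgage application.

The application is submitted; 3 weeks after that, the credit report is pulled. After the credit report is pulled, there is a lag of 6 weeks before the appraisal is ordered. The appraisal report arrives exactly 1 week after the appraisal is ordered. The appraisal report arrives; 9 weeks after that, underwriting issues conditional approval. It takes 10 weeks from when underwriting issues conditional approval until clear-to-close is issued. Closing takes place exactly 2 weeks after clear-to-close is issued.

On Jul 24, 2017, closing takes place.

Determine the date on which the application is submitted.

Closing takes place: Jul 24, 2017.
Clear-to-close is issued: Jul 24, 2017 − 2 weeks = Jul 10, 2017.
Underwriting issues conditional approval: Jul 10, 2017 − 10 weeks = May 1, 2017.
The appraisal report arrives: May 1, 2017 − 9 weeks = Feb 27, 2017.
The appraisal is ordered: Feb 27, 2017 − 1 week = Feb 20, 2017.
The credit report is pulled: Feb 20, 2017 − 6 weeks = Jan 9, 2017.
The application is submitted: Jan 9, 2017 − 3 weeks = Dec 19, 2016.

Dec 19, 2016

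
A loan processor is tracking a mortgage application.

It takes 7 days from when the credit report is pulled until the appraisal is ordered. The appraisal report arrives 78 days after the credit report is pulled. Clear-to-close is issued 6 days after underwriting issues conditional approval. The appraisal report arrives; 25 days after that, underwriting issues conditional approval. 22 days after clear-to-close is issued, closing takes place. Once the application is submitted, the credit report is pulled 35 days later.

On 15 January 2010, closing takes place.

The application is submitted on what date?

Closing takes place: Jan 15, 2010.
Clear-to-close is issued: Jan 15, 2010 − 22 days = Dec 24, 2009.
Underwriting issues conditional approval: Dec 24, 2009 − 6 days = Dec 18, 2009.
The appraisal report arrives: Dec 18, 2009 − 25 days = Nov 23, 2009.
The credit report is pulled: Nov 23, 2009 − 78 days = Sep 6, 2009.
The application is submitted: Sep 6, 2009 − 35 days = Aug 2, 2009.

2 August 2009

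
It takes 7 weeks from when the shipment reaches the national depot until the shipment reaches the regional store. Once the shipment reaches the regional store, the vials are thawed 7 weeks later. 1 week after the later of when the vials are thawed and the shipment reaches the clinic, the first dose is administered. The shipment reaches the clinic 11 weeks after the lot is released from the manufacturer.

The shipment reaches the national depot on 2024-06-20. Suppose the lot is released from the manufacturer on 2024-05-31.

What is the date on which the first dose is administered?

The shipment reaches the national depot: Jun 20, 2024.
The shipment reaches the regional store: Jun 20, 2024 + 7 weeks = Aug 8, 2024.
The vials are thawed: Aug 8, 2024 + 7 weeks = Sep 26, 2024.
The lot is released from the manufacturer: May 31, 2024.
The shipment reaches the clinic: May 31, 2024 + 11 weeks = Aug 16, 2024.
Both prerequisites met — the vials are thawed (Sep 26, 2024), the shipment reaches the clinic (Aug 16, 2024); the later is Sep 26, 2024.
The first dose is administered: Sep 26, 2024 + 1 week = Oct 3, 2024.

2024-10-03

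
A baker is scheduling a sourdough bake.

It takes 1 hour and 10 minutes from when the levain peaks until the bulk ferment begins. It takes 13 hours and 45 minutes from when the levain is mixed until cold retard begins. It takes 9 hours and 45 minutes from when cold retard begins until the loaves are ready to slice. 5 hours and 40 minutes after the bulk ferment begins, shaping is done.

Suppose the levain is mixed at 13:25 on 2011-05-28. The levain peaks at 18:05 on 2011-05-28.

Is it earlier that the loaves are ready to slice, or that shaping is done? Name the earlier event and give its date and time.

The levain is mixed: 13:25 May 28, 2011.
Cold retard begins: 13:25 May 28, 2011 + 13h45m = 03:10 May 29, 2011.
The loaves are ready to slice: 03:10 May 29, 2011 + 9h45m = 12:55 May 29, 2011.
The levain peaks: 18:05 May 28, 2011.
The bulk ferment begins: 18:05 May 28, 2011 + 1h10m = 19:15 May 28, 2011.
Shaping is done: 19:15 May 28, 2011 + 5h40m = 00:55 May 29, 2011.
Comparing: the loaves are ready to slice at 12:55 May 29, 2011 vs shaping is done at 00:55 May 29, 2011. Earlier: shaping is done.

Shaping is done — 00:55 on 2011-05-29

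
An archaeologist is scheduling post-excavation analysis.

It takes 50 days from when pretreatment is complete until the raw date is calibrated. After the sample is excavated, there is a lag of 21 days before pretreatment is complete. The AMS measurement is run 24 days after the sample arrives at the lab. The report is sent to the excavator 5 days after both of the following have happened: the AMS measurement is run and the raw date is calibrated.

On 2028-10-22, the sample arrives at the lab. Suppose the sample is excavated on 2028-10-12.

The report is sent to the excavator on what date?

2028-12-27

The sample arrives at the lab: Oct 22, 2028.
The AMS measurement is run: Oct 22, 2028 + 24 days = Nov 15, 2028.
The sample is excavated: Oct 12, 2028.
Pretreatment is complete: Oct 12, 2028 + 21 days = Nov 2, 2028.
The raw date is calibrated: Nov 2, 2028 + 50 days = Dec 22, 2028.
Both prerequisites met — the AMS measurement is run (Nov 15, 2028), the raw date is calibrated (Dec 22, 2028); the later is Dec 22, 2028.
The report is sent to the excavator: Dec 22, 2028 + 5 days = Dec 27, 2028.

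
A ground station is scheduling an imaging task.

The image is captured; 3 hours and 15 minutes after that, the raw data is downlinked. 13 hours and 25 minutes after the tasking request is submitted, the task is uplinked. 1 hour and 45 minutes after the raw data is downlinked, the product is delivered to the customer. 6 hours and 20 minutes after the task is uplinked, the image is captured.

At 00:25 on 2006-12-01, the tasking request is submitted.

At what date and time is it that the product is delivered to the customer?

The tasking request is submitted: 00:25 Dec 1, 2006.
The task is uplinked: 00:25 Dec 1, 2006 + 13h25m = 13:50 Dec 1, 2006.
The image is captured: 13:50 Dec 1, 2006 + 6h20m = 20:10 Dec 1, 2006.
The raw data is downlinked: 20:10 Dec 1, 2006 + 3h15m = 23:25 Dec 1, 2006.
The product is delivered to the customer: 23:25 Dec 1, 2006 + 1h45m = 01:10 Dec 2, 2006.

01:10 on 2006-12-02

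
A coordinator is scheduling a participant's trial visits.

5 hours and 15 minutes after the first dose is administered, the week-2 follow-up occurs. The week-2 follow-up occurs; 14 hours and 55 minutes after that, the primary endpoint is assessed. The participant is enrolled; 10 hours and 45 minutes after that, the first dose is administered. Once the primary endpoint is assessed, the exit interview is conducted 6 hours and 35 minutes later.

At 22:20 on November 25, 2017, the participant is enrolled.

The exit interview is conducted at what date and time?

11:50 on November 27, 2017

The participant is enrolled: 22:20 Nov 25, 2017.
The first dose is administered: 22:20 Nov 25, 2017 + 10h45m = 09:05 Nov 26, 2017.
The week-2 follow-up occurs: 09:05 Nov 26, 2017 + 5h15m = 14:20 Nov 26, 2017.
The primary endpoint is assessed: 14:20 Nov 26, 2017 + 14h55m = 05:15 Nov 27, 2017.
The exit interview is conducted: 05:15 Nov 27, 2017 + 6h35m = 11:50 Nov 27, 2017.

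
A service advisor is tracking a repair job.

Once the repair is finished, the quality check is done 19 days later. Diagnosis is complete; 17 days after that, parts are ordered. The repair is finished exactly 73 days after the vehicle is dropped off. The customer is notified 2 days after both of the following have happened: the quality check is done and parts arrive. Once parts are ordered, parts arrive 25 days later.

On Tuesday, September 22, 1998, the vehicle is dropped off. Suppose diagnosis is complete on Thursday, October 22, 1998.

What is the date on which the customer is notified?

The vehicle is dropped off: Sep 22, 1998.
The repair is finished: Sep 22, 1998 + 73 days = Dec 4, 1998.
The quality check is done: Dec 4, 1998 + 19 days = Dec 23, 1998.
Diagnosis is complete: Oct 22, 1998.
Parts are ordered: Oct 22, 1998 + 17 days = Nov 8, 1998.
Parts arrive: Nov 8, 1998 + 25 days = Dec 3, 1998.
Both prerequisites met — the quality check is done (Dec 23, 1998), parts arrive (Dec 3, 1998); the later is Dec 23, 1998.
The customer is notified: Dec 23, 1998 + 2 days = Dec 25, 1998.

Friday, December 25, 1998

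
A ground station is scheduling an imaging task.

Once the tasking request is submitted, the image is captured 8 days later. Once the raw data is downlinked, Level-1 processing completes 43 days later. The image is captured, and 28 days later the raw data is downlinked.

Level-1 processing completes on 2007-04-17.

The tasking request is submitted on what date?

2007-01-28

Level-1 processing completes: Apr 17, 2007.
The raw data is downlinked: Apr 17, 2007 − 43 days = Mar 5, 2007.
The image is captured: Mar 5, 2007 − 28 days = Feb 5, 2007.
The tasking request is submitted: Feb 5, 2007 − 8 days = Jan 28, 2007.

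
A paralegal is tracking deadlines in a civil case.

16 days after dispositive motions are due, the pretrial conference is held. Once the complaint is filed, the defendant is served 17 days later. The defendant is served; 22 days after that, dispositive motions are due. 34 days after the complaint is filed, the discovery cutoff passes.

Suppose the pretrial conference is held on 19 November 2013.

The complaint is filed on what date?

25 September 2013

The pretrial conference is held: Nov 19, 2013.
Dispositive motions are due: Nov 19, 2013 − 16 days = Nov 3, 2013.
The defendant is served: Nov 3, 2013 − 22 days = Oct 12, 2013.
The complaint is filed: Oct 12, 2013 − 17 days = Sep 25, 2013.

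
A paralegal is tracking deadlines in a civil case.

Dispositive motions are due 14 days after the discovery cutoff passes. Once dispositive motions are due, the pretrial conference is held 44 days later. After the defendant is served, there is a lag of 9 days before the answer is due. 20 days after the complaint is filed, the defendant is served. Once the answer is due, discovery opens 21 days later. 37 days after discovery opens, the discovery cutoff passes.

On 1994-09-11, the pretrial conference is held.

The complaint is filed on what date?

The pretrial conference is held: Sep 11, 1994.
Dispositive motions are due: Sep 11, 1994 − 44 days = Jul 29, 1994.
The discovery cutoff passes: Jul 29, 1994 − 14 days = Jul 15, 1994.
Discovery opens: Jul 15, 1994 − 37 days = Jun 8, 1994.
The answer is due: Jun 8, 1994 − 21 days = May 18, 1994.
The defendant is served: May 18, 1994 − 9 days = May 9, 1994.
The complaint is filed: May 9, 1994 − 20 days = Apr 19, 1994.

1994-04-19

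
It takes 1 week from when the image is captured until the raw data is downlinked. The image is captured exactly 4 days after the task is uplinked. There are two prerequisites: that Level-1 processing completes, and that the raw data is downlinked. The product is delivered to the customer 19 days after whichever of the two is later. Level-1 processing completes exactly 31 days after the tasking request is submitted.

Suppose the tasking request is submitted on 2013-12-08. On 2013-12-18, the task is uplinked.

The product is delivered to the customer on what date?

2014-01-27

The tasking request is submitted: Dec 8, 2013.
Level-1 processing completes: Dec 8, 2013 + 31 days = Jan 8, 2014.
The task is uplinked: Dec 18, 2013.
The image is captured: Dec 18, 2013 + 4 days = Dec 22, 2013.
The raw data is downlinked: Dec 22, 2013 + 1 week = Dec 29, 2013.
Both prerequisites met — Level-1 processing completes (Jan 8, 2014), the raw data is downlinked (Dec 29, 2013); the later is Jan 8, 2014.
The product is delivered to the customer: Jan 8, 2014 + 19 days = Jan 27, 2014.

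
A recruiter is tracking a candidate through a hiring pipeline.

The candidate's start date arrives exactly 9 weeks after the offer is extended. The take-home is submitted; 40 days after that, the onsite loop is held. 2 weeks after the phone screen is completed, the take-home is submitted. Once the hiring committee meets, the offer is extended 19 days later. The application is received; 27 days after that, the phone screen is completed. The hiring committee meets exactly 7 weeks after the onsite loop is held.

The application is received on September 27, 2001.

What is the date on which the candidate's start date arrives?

April 27, 2002

The application is received: Sep 27, 2001.
The phone screen is completed: Sep 27, 2001 + 27 days = Oct 24, 2001.
The take-home is submitted: Oct 24, 2001 + 2 weeks = Nov 7, 2001.
The onsite loop is held: Nov 7, 2001 + 40 days = Dec 17, 2001.
The hiring committee meets: Dec 17, 2001 + 7 weeks = Feb 4, 2002.
The offer is extended: Feb 4, 2002 + 19 days = Feb 23, 2002.
The candidate's start date arrives: Feb 23, 2002 + 9 weeks = Apr 27, 2002.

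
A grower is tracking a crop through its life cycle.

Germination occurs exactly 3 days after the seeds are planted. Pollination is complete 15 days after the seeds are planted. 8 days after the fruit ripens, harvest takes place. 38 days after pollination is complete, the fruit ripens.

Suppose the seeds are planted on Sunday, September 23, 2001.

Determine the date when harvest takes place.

Friday, November 23, 2001

The seeds are planted: Sep 23, 2001.
Pollination is complete: Sep 23, 2001 + 15 days = Oct 8, 2001.
The fruit ripens: Oct 8, 2001 + 38 days = Nov 15, 2001.
Harvest takes place: Nov 15, 2001 + 8 days = Nov 23, 2001.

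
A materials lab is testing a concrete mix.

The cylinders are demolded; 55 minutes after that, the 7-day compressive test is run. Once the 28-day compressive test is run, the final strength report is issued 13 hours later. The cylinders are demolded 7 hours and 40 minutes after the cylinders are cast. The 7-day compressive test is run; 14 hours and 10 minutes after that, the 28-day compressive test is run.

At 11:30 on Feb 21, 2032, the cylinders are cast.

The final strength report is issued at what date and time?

23:15 on Feb 22, 2032

The cylinders are cast: 11:30 Feb 21, 2032.
The cylinders are demolded: 11:30 Feb 21, 2032 + 7h40m = 19:10 Feb 21, 2032.
The 7-day compressive test is run: 19:10 Feb 21, 2032 + 55m = 20:05 Feb 21, 2032.
The 28-day compressive test is run: 20:05 Feb 21, 2032 + 14h10m = 10:15 Feb 22, 2032.
The final strength report is issued: 10:15 Feb 22, 2032 + 13h = 23:15 Feb 22, 2032.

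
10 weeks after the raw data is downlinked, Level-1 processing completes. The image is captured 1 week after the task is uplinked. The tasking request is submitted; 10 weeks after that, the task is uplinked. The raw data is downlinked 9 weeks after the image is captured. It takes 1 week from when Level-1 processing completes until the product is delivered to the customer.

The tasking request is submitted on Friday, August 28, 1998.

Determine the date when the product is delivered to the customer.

Friday, April 2, 1999

The tasking request is submitted: Aug 28, 1998.
The task is uplinked: Aug 28, 1998 + 10 weeks = Nov 6, 1998.
The image is captured: Nov 6, 1998 + 1 week = Nov 13, 1998.
The raw data is downlinked: Nov 13, 1998 + 9 weeks = Jan 15, 1999.
Level-1 processing completes: Jan 15, 1999 + 10 weeks = Mar 26, 1999.
The product is delivered to the customer: Mar 26, 1999 + 1 week = Apr 2, 1999.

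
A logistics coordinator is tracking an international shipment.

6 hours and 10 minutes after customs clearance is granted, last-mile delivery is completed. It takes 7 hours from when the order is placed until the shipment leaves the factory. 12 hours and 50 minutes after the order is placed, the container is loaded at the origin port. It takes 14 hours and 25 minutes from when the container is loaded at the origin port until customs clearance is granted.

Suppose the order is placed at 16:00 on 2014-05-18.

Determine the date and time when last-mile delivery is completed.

01:25 on 2014-05-20

The order is placed: 16:00 May 18, 2014.
The container is loaded at the origin port: 16:00 May 18, 2014 + 12h50m = 04:50 May 19, 2014.
Customs clearance is granted: 04:50 May 19, 2014 + 14h25m = 19:15 May 19, 2014.
Last-mile delivery is completed: 19:15 May 19, 2014 + 6h10m = 01:25 May 20, 2014.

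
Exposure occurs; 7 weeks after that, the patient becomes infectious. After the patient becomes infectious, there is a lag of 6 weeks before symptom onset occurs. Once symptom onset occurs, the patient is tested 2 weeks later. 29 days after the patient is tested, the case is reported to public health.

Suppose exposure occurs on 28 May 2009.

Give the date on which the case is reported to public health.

Exposure occurs: May 28, 2009.
The patient becomes infectious: May 28, 2009 + 7 weeks = Jul 16, 2009.
Symptom onset occurs: Jul 16, 2009 + 6 weeks = Aug 27, 2009.
The patient is tested: Aug 27, 2009 + 2 weeks = Sep 10, 2009.
The case is reported to public health: Sep 10, 2009 + 29 days = Oct 9, 2009.

9 October 2009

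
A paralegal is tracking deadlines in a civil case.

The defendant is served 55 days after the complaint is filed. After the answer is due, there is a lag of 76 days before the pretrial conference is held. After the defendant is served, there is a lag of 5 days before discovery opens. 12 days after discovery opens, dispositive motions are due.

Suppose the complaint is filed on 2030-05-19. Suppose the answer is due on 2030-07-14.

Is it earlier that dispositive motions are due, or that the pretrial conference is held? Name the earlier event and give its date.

The complaint is filed: May 19, 2030.
The defendant is served: May 19, 2030 + 55 days = Jul 13, 2030.
Discovery opens: Jul 13, 2030 + 5 days = Jul 18, 2030.
Dispositive motions are due: Jul 18, 2030 + 12 days = Jul 30, 2030.
The answer is due: Jul 14, 2030.
The pretrial conference is held: Jul 14, 2030 + 76 days = Sep 28, 2030.
Comparing: dispositive motions are due on Jul 30, 2030 vs the pretrial conference is held on Sep 28, 2030. Earlier: dispositive motions are due.

Dispositive motions are due — 2030-07-30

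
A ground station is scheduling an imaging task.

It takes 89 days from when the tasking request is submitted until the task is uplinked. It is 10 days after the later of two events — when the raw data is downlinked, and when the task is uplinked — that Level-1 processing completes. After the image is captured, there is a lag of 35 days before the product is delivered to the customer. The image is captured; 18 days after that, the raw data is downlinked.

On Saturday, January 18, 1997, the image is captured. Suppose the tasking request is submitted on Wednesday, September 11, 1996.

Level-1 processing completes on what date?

Saturday, February 15, 1997

The image is captured: Jan 18, 1997.
The raw data is downlinked: Jan 18, 1997 + 18 days = Feb 5, 1997.
The tasking request is submitted: Sep 11, 1996.
The task is uplinked: Sep 11, 1996 + 89 days = Dec 9, 1996.
Both prerequisites met — the raw data is downlinked (Feb 5, 1997), the task is uplinked (Dec 9, 1996); the later is Feb 5, 1997.
Level-1 processing completes: Feb 5, 1997 + 10 days = Feb 15, 1997.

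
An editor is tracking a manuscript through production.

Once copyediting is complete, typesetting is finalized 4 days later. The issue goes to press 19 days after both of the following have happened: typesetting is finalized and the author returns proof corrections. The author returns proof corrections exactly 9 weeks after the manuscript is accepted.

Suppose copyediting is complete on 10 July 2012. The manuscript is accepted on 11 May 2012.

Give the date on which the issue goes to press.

2 August 2012

Copyediting is complete: Jul 10, 2012.
Typesetting is finalized: Jul 10, 2012 + 4 days = Jul 14, 2012.
The manuscript is accepted: May 11, 2012.
The author returns proof corrections: May 11, 2012 + 9 weeks = Jul 13, 2012.
Both prerequisites met — typesetting is finalized (Jul 14, 2012), the author returns proof corrections (Jul 13, 2012); the later is Jul 14, 2012.
The issue goes to press: Jul 14, 2012 + 19 days = Aug 2, 2012.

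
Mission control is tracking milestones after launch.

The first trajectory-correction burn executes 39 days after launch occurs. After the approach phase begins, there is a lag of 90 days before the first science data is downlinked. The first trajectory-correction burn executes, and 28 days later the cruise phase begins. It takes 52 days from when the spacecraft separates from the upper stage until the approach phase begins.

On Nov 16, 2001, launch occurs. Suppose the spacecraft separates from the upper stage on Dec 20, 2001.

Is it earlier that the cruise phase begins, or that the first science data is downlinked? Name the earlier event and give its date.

Launch occurs: Nov 16, 2001.
The first trajectory-correction burn executes: Nov 16, 2001 + 39 days = Dec 25, 2001.
The cruise phase begins: Dec 25, 2001 + 28 days = Jan 22, 2002.
The spacecraft separates from the upper stage: Dec 20, 2001.
The approach phase begins: Dec 20, 2001 + 52 days = Feb 10, 2002.
The first science data is downlinked: Feb 10, 2002 + 90 days = May 11, 2002.
Comparing: the cruise phase begins on Jan 22, 2002 vs the first science data is downlinked on May 11, 2002. Earlier: the cruise phase begins.

The cruise phase begins — Jan 22, 2002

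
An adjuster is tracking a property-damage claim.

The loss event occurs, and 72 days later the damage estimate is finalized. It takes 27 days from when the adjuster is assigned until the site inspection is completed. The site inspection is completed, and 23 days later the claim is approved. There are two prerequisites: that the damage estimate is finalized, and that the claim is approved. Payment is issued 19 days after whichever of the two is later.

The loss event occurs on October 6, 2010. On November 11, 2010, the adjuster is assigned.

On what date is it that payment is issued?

The loss event occurs: Oct 6, 2010.
The damage estimate is finalized: Oct 6, 2010 + 72 days = Dec 17, 2010.
The adjuster is assigned: Nov 11, 2010.
The site inspection is completed: Nov 11, 2010 + 27 days = Dec 8, 2010.
The claim is approved: Dec 8, 2010 + 23 days = Dec 31, 2010.
Both prerequisites met — the damage estimate is finalized (Dec 17, 2010), the claim is approved (Dec 31, 2010); the later is Dec 31, 2010.
Payment is issued: Dec 31, 2010 + 19 days = Jan 19, 2011.

January 19, 2011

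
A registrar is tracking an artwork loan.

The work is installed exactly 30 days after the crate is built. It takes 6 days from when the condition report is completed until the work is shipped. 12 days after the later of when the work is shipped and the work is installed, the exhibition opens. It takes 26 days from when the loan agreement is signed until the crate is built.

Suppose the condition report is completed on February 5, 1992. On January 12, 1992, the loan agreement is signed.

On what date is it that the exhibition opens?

The condition report is completed: Feb 5, 1992.
The work is shipped: Feb 5, 1992 + 6 days = Feb 11, 1992.
The loan agreement is signed: Jan 12, 1992.
The crate is built: Jan 12, 1992 + 26 days = Feb 7, 1992.
The work is installed: Feb 7, 1992 + 30 days = Mar 8, 1992.
Both prerequisites met — the work is shipped (Feb 11, 1992), the work is installed (Mar 8, 1992); the later is Mar 8, 1992.
The exhibition opens: Mar 8, 1992 + 12 days = Mar 20, 1992.

March 20, 1992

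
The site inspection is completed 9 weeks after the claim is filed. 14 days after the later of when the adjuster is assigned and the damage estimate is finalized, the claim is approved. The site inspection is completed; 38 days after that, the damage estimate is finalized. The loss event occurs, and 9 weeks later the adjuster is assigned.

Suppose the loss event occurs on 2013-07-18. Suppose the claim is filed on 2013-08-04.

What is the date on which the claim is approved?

The loss event occurs: Jul 18, 2013.
The adjuster is assigned: Jul 18, 2013 + 9 weeks = Sep 19, 2013.
The claim is filed: Aug 4, 2013.
The site inspection is completed: Aug 4, 2013 + 9 weeks = Oct 6, 2013.
The damage estimate is finalized: Oct 6, 2013 + 38 days = Nov 13, 2013.
Both prerequisites met — the adjuster is assigned (Sep 19, 2013), the damage estimate is finalized (Nov 13, 2013); the later is Nov 13, 2013.
The claim is approved: Nov 13, 2013 + 14 days = Nov 27, 2013.

2013-11-27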